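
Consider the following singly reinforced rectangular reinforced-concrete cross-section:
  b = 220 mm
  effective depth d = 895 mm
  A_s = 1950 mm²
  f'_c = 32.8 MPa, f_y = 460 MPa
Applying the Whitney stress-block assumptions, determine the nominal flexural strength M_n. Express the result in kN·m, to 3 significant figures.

T = A_s f_y = 1950 × 460 = 897000 N = 897 kN.
From C = T: a = T/(0.85 f'_c b) = 897000/(0.85 × 32.8 × 220) = 146.24 mm.
M_n = T(d − a/2) = 897 kN × (895 − 73.12) mm = 737.23 kN·m.

M_n ≈ 737 kN·m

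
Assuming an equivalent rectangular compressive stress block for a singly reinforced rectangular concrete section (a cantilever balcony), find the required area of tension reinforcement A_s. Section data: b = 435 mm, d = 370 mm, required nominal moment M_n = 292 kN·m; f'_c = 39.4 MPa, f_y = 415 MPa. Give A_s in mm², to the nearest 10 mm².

With M_n = 0.85 f'_c a b (d − a/2), solve the quadratic for a:
a = d − √(d² − 2M_n/(0.85 f'_c b)) = 370 − √(370² − 2 × 292×10⁶/(0.85 × 39.4 × 435)) = 58.85 mm.
A_s = 0.85 f'_c a b / f_y = 0.85 × 39.4 × 58.85 × 435 / 415 = 2065.9 mm².

A_s ≈ 2070 mm²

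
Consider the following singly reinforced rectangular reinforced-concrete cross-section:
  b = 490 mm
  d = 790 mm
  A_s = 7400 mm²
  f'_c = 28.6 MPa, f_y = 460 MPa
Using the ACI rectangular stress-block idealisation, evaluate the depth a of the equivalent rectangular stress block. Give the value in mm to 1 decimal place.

T = A_s f_y = 7400 × 460 = 3404000 N = 3404 kN.
Setting C = 0.85 f'_c a b equal to T: a = 3404000/(0.85 × 28.6 × 490) = 285.8 mm.

a ≈ 285.8 mm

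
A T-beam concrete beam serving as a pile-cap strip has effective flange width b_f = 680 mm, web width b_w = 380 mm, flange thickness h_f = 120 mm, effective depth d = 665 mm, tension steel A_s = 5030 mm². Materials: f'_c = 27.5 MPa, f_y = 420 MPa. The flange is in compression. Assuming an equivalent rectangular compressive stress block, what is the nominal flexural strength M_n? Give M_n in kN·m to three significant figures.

Tension: T = A_s f_y = 5030 × 420 = 2112600 N.
Try a within the flange: a = T/(0.85 f'_c b_f) = 2112600/(0.85 × 27.5 × 680) = 132.91 mm.
a = 132.91 > h_f = 120 mm: the block extends into the web. Split into flange-overhang and web parts.
C_f = 0.85 f'_c (b_f − b_w) h_f = 0.85 × 27.5 × (680 − 380) × 120 = 841500 N.
Remaining web compression depth: a_w = (T − C_f)/(0.85 f'_c b_w) = (2112600 − 841500)/(0.85 × 27.5 × 380) = 143.10 mm.
M_n = C_f(d − h_f/2) + (T − C_f)(d − a_w/2) = 841500 × (665 − 60) + 1271100 × (665 − 71.55) = 509.11 + 754.33 = 1263.44 × 10⁶ N·mm.
M_n = 1263.44 kN·m.

M_n ≈ 1260 kN·m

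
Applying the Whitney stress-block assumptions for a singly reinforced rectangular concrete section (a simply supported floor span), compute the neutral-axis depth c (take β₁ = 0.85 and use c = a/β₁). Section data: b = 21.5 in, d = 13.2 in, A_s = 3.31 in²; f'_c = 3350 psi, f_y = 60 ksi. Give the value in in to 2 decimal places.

c ≈ 3.82 in

T = A_s f_y = 3.31 × 60 = 198.6 kips.
a = T/(0.85 f'_c b) = 198.6/(0.85 × 3.35 × 21.5) = 3.2440 in.
With β₁ = 0.85, c = a/β₁ = 3.2440/0.85 = 3.82 in.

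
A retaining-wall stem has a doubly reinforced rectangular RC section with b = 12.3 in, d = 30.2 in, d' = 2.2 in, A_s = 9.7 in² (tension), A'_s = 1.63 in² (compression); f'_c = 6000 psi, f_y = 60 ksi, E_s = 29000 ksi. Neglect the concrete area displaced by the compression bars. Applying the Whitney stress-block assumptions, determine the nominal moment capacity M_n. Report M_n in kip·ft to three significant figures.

Assume both steels yield.
a = (A_s − A'_s) f_y/(0.85 f'_c b) = (9.7 − 1.63) × 60/(0.85 × 6 × 12.3) = 7.719 in.
c = a/β₁ = 7.719/0.75 = 10.292 in; ε'_s = 0.003(c − d')/c = 0.0024 ≥ ε_y = 0.0021, so the compression steel yields.
M_n = (A_s − A'_s) f_y (d − a/2) + A'_s f_y (d − d') = 484.2 × (30.2 − 3.8595) + 97.8 × (30.2 − 2.2) = 12754.1 + 2738.4 = 15492.5 kip·in = 15492.5/12 = 1291.04 kip·ft.

M_n ≈ 1290 kip·ft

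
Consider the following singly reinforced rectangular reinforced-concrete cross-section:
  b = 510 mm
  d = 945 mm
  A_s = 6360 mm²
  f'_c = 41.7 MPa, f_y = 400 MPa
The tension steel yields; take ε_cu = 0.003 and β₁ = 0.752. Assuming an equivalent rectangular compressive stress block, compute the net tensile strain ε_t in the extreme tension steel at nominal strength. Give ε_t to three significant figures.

ε_t ≈ 0.0121

a = A_s f_y/(0.85 f'_c b) = 140.73 mm.
β₁ = 0.752, so c = a/β₁ = 140.73/0.752 = 187.14 mm.
From the linear strain diagram with ε_cu = 0.003: ε_t = 0.003 (d − c)/c = 0.003 × (945 − 187.14)/187.14 = 0.0121.
Since ε_t ≥ 0.005, the section is tension-controlled.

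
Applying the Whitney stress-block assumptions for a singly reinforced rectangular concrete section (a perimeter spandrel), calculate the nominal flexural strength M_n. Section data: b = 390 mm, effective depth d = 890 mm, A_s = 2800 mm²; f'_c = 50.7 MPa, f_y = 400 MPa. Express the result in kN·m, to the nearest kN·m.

T = A_s f_y = 2800 × 400 = 1120000 N = 1120 kN.
From C = T: a = T/(0.85 f'_c b) = 1120000/(0.85 × 50.7 × 390) = 66.64 mm.
M_n = T(d − a/2) = 1120 kN × (890 − 33.32) mm = 959.48 kN·m.

M_n ≈ 959 kN·m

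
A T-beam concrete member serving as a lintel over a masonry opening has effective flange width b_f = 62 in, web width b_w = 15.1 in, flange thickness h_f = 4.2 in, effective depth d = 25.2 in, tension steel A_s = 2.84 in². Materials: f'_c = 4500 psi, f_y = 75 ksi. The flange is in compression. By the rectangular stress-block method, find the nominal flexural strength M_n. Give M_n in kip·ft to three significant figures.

Tension: T = A_s f_y = 2.84 × 75 = 213 kips.
Try a within the flange: a = T/(0.85 f'_c b_f) = 213/(0.85 × 4.5 × 62) = 0.898 in.
Since a = 0.898 ≤ h_f = 4.2 in, the stress block lies entirely in the flange; analyse as a rectangular beam of width b_f.
M_n = T(d − a/2) = 213 × (25.2 − 0.449) = 5272.0 kip·in.
M_n = 5272.0/12 = 439.33 kip·ft.

M_n ≈ 439 kip·ft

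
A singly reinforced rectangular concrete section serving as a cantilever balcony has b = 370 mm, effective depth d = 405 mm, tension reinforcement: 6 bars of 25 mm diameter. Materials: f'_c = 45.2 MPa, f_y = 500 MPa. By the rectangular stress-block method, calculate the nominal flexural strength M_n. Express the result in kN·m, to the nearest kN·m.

A_s = 6 × 491 = 2946 mm².
T = A_s f_y = 2946 × 500 = 1473000 N = 1473 kN.
From C = T: a = T/(0.85 f'_c b) = 1473000/(0.85 × 45.2 × 370) = 103.62 mm.
M_n = T(d − a/2) = 1473 kN × (405 − 51.81) mm = 520.25 kN·m.

M_n ≈ 520 kN·m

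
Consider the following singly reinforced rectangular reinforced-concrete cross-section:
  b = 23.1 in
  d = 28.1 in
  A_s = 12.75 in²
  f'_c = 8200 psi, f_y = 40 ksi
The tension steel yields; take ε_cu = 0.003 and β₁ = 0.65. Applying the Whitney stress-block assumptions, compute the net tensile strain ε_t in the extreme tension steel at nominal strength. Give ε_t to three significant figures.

ε_t ≈ 0.0143

a = A_s f_y/(0.85 f'_c b) = 3.168 in.
β₁ = 0.65, so c = a/β₁ = 3.168/0.65 = 4.874 in.
From the linear strain diagram with ε_cu = 0.003: ε_t = 0.003 (d − c)/c = 0.003 × (28.1 − 4.874)/4.874 = 0.0143.
Since ε_t ≥ 0.005, the section is tension-controlled.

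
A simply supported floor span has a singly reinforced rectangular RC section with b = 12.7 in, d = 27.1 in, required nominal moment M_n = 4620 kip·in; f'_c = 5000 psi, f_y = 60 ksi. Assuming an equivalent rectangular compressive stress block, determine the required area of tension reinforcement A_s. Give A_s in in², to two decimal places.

From M_n = 0.85 f'_c a b (d − a/2):
a = d − √(d² − 2M_n/(0.85 f'_c b)) = 27.1 − √(27.1² − 2 × 4620/(0.85 × 5 × 12.7)) = 3.368 in.
A_s = 0.85 f'_c a b / f_y = 0.85 × 5 × 3.368 × 12.7 / 60 = 3.030 in².

A_s ≈ 3.03 in²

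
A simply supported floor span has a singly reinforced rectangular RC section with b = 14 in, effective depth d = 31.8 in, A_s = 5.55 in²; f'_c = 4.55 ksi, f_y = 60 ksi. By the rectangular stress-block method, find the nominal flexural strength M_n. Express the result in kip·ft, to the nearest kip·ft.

T = A_s f_y = 5.55 × 60 = 333 kips.
a = T/(0.85 f'_c b) = 333/(0.85 × 4.55 × 14) = 6.150 in.
M_n = T(d − a/2) = 333 × (31.8 − 3.075) = 9565.4 kip·in = 9565.4/12 = 797.12 kip·ft.

M_n ≈ 797 kip·ft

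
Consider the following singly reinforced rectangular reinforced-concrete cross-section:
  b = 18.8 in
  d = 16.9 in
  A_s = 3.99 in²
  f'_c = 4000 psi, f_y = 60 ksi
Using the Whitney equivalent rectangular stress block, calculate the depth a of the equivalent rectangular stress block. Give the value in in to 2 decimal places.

a ≈ 3.75 in

T = A_s f_y = 3.99 × 60 = 239.4 kips.
a = T/(0.85 f'_c b) = 239.4/(0.85 × 4 × 18.8) = 3.75 in.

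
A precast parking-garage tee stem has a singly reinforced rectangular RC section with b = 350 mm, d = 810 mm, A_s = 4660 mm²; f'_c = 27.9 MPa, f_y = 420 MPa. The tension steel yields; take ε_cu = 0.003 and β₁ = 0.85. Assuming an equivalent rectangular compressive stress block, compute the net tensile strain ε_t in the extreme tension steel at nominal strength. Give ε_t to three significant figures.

ε_t ≈ 0.00576

a = A_s f_y/(0.85 f'_c b) = 235.80 mm.
β₁ = 0.85, so c = a/β₁ = 235.80/0.85 = 277.41 mm.
From the linear strain diagram with ε_cu = 0.003: ε_t = 0.003 (d − c)/c = 0.003 × (810 − 277.41)/277.41 = 0.00576.
Since ε_t ≥ 0.005, the section is tension-controlled.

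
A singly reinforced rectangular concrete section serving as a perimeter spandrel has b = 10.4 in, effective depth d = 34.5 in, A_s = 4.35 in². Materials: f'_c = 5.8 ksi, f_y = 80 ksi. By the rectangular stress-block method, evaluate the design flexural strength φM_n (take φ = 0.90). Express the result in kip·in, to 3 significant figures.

T = A_s f_y = 4.35 × 80 = 348 kips.
a = T/(0.85 f'_c b) = 348/(0.85 × 5.8 × 10.4) = 6.787 in.
M_n = T(d − a/2) = 348 × (34.5 − 3.3935) = 10825.1 kip·in.
φM_n = 0.90 × 10825.1 = 9742.6 kip·in.

φM_n ≈ 9740 kip·in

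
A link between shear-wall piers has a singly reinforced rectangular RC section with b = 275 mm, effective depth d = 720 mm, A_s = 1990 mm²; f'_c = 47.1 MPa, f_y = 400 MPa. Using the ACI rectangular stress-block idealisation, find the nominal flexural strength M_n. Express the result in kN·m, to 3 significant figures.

T = A_s f_y = 1990 × 400 = 796000 N = 796 kN.
From C = T: a = T/(0.85 f'_c b) = 796000/(0.85 × 47.1 × 275) = 72.30 mm.
M_n = T(d − a/2) = 796 kN × (720 − 36.15) mm = 544.34 kN·m.

M_n ≈ 544 kN·m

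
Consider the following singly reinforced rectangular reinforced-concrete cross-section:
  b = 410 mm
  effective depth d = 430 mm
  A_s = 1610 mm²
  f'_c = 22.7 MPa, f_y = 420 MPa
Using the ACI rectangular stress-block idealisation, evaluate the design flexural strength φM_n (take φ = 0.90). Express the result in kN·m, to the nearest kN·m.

T = A_s f_y = 1610 × 420 = 676200 N = 676.2 kN.
From C = T: a = T/(0.85 f'_c b) = 676200/(0.85 × 22.7 × 410) = 85.48 mm.
M_n = T(d − a/2) = 676.2 kN × (430 − 42.74) mm = 261.87 kN·m.
φM_n = 0.90 × 261.87 = 235.68 kN·m.

φM_n ≈ 236 kN·m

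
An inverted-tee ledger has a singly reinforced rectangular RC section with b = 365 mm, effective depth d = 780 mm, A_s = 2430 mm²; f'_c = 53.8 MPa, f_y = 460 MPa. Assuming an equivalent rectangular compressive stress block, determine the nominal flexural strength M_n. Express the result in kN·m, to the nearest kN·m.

T = A_s f_y = 2430 × 460 = 1117800 N = 1117.8 kN.
From C = T: a = T/(0.85 f'_c b) = 1117800/(0.85 × 53.8 × 365) = 66.97 mm.
M_n = T(d − a/2) = 1117.8 kN × (780 − 33.485) mm = 834.45 kN·m.

M_n ≈ 834 kN·m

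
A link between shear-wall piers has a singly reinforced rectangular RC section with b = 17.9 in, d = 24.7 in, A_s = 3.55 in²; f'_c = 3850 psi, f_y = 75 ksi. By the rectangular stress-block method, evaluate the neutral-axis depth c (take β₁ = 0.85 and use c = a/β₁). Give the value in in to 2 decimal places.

c ≈ 5.35 in

T = A_s f_y = 3.55 × 75 = 266.25 kips.
a = T/(0.85 f'_c b) = 266.25/(0.85 × 3.85 × 17.9) = 4.5452 in.
With β₁ = 0.85, c = a/β₁ = 4.5452/0.85 = 5.35 in.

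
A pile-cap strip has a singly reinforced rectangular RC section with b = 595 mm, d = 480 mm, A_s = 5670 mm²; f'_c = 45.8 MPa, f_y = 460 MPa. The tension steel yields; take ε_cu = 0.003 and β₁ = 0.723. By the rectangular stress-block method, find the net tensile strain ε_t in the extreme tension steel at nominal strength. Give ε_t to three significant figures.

a = A_s f_y/(0.85 f'_c b) = 112.60 mm.
β₁ = 0.723, so c = a/β₁ = 112.60/0.723 = 155.74 mm.
From the linear strain diagram with ε_cu = 0.003: ε_t = 0.003 (d − c)/c = 0.003 × (480 − 155.74)/155.74 = 0.00625.
Since ε_t ≥ 0.005, the section is tension-controlled.

ε_t ≈ 0.00625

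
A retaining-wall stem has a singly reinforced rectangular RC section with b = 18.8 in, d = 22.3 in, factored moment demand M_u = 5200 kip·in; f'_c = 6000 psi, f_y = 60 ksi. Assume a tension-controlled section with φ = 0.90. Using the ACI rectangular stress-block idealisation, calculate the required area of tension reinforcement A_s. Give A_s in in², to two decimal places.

M_n = M_u/φ = 5200/0.90 = 5777.78 kip·in.
From M_n = 0.85 f'_c a b (d − a/2):
a = d − √(d² − 2M_n/(0.85 f'_c b)) = 22.3 − √(22.3² − 2 × 5777.78/(0.85 × 6 × 18.8)) = 2.889 in.
A_s = 0.85 f'_c a b / f_y = 0.85 × 6 × 2.889 × 18.8 / 60 = 4.617 in².

A_s ≈ 4.62 in²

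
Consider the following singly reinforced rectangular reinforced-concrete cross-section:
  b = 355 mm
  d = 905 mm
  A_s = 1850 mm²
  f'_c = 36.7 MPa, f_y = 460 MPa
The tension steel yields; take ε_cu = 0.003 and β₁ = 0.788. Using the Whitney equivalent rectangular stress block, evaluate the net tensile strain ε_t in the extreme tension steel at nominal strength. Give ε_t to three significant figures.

ε_t ≈ 0.0248

a = A_s f_y/(0.85 f'_c b) = 76.85 mm.
β₁ = 0.788, so c = a/β₁ = 76.85/0.788 = 97.53 mm.
From the linear strain diagram with ε_cu = 0.003: ε_t = 0.003 (d − c)/c = 0.003 × (905 − 97.53)/97.53 = 0.0248.
Since ε_t ≥ 0.005, the section is tension-controlled.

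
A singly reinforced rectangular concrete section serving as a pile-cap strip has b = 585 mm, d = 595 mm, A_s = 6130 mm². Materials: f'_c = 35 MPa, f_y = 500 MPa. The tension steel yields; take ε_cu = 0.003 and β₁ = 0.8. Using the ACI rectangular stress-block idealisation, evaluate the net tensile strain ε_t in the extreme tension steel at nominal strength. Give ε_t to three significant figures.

a = A_s f_y/(0.85 f'_c b) = 176.11 mm.
β₁ = 0.8, so c = a/β₁ = 176.11/0.8 = 220.14 mm.
From the linear strain diagram with ε_cu = 0.003: ε_t = 0.003 (d − c)/c = 0.003 × (595 − 220.14)/220.14 = 0.00511.
Since ε_t ≥ 0.005, the section is tension-controlled.

ε_t ≈ 0.00511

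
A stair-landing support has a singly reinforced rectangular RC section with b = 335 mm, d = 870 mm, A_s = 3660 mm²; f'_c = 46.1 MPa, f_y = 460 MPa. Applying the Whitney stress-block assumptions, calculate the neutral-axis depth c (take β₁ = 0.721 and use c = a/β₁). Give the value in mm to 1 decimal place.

c ≈ 177.9 mm

T = A_s f_y = 3660 × 460 = 1683600 N = 1683.6 kN.
Setting C = 0.85 f'_c a b equal to T: a = 1683600/(0.85 × 46.1 × 335) = 128.255 mm.
With β₁ = 0.721, c = a/β₁ = 128.255/0.721 = 177.9 mm.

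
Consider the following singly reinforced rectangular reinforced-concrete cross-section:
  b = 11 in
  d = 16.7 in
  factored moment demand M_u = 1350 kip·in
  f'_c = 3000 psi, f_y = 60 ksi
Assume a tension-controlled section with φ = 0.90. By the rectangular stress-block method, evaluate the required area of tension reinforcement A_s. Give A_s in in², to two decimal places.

M_n = M_u/φ = 1350/0.90 = 1500 kip·in.
From M_n = 0.85 f'_c a b (d − a/2):
a = d − √(d² − 2M_n/(0.85 f'_c b)) = 16.7 − √(16.7² − 2 × 1500/(0.85 × 3 × 11)) = 3.587 in.
A_s = 0.85 f'_c a b / f_y = 0.85 × 3 × 3.587 × 11 / 60 = 1.677 in².

A_s ≈ 1.68 in²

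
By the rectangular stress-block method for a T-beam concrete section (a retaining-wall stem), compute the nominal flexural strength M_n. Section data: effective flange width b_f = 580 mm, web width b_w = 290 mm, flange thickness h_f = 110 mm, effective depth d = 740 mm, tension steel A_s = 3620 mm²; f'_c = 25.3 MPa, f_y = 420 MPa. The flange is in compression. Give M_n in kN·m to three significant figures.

Tension: T = A_s f_y = 3620 × 420 = 1520400 N.
Try a within the flange: a = T/(0.85 f'_c b_f) = 1520400/(0.85 × 25.3 × 580) = 121.90 mm.
a = 121.90 > h_f = 110 mm: the block extends into the web. Split into flange-overhang and web parts.
C_f = 0.85 f'_c (b_f − b_w) h_f = 0.85 × 25.3 × (580 − 290) × 110 = 686010 N.
Remaining web compression depth: a_w = (T − C_f)/(0.85 f'_c b_w) = (1520400 − 686010)/(0.85 × 25.3 × 290) = 133.79 mm.
M_n = C_f(d − h_f/2) + (T − C_f)(d − a_w/2) = 686010 × (740 − 55) + 834390 × (740 − 66.895) = 469.92 + 561.63 = 1031.55 × 10⁶ N·mm.
M_n = 1031.55 kN·m.

M_n ≈ 1030 kN·m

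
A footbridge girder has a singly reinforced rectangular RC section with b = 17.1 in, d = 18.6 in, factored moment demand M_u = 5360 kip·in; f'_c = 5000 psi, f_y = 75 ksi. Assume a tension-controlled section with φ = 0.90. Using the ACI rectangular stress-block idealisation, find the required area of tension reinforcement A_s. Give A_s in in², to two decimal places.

M_n = M_u/φ = 5360/0.90 = 5955.56 kip·in.
From M_n = 0.85 f'_c a b (d − a/2):
a = d − √(d² − 2M_n/(0.85 f'_c b)) = 18.6 − √(18.6² − 2 × 5955.56/(0.85 × 5 × 17.1)) = 5.107 in.
A_s = 0.85 f'_c a b / f_y = 0.85 × 5 × 5.107 × 17.1 / 75 = 4.949 in².

A_s ≈ 4.95 in²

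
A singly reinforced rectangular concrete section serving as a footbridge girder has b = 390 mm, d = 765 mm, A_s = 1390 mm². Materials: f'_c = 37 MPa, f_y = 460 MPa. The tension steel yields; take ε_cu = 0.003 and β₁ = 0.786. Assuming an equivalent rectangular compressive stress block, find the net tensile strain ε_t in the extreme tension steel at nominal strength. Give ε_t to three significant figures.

a = A_s f_y/(0.85 f'_c b) = 52.13 mm.
β₁ = 0.786, so c = a/β₁ = 52.13/0.786 = 66.32 mm.
From the linear strain diagram with ε_cu = 0.003: ε_t = 0.003 (d − c)/c = 0.003 × (765 − 66.32)/66.32 = 0.0316.
Since ε_t ≥ 0.005, the section is tension-controlled.

ε_t ≈ 0.0316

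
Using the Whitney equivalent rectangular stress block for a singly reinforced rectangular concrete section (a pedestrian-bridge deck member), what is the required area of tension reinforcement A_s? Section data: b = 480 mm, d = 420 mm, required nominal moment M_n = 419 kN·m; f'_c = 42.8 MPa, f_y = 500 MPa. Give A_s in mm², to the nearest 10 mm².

With M_n = 0.85 f'_c a b (d − a/2), solve the quadratic for a:
a = d − √(d² − 2M_n/(0.85 f'_c b)) = 420 − √(420² − 2 × 419×10⁶/(0.85 × 42.8 × 480)) = 61.65 mm.
A_s = 0.85 f'_c a b / f_y = 0.85 × 42.8 × 61.65 × 480 / 500 = 2153.1 mm².

A_s ≈ 2150 mm²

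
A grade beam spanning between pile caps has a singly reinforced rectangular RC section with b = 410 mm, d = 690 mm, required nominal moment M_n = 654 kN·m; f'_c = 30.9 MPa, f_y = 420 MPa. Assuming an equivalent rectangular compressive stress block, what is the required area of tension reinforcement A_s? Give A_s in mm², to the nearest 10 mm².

A_s ≈ 2420 mm²

With M_n = 0.85 f'_c a b (d − a/2), solve the quadratic for a:
a = d − √(d² − 2M_n/(0.85 f'_c b)) = 690 − √(690² − 2 × 654×10⁶/(0.85 × 30.9 × 410)) = 94.49 mm.
A_s = 0.85 f'_c a b / f_y = 0.85 × 30.9 × 94.49 × 410 / 420 = 2422.7 mm².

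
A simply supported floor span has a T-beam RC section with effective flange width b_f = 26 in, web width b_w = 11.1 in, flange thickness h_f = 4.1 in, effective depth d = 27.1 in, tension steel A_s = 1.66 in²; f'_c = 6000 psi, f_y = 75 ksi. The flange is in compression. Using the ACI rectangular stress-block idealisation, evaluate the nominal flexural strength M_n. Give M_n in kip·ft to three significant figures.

Tension: T = A_s f_y = 1.66 × 75 = 124.5 kips.
Try a within the flange: a = T/(0.85 f'_c b_f) = 124.5/(0.85 × 6 × 26) = 0.939 in.
Since a = 0.939 ≤ h_f = 4.1 in, the stress block lies entirely in the flange; analyse as a rectangular beam of width b_f.
M_n = T(d − a/2) = 124.5 × (27.1 − 0.4695) = 3315.5 kip·in.
M_n = 3315.5/12 = 276.29 kip·ft.

M_n ≈ 276 kip·ft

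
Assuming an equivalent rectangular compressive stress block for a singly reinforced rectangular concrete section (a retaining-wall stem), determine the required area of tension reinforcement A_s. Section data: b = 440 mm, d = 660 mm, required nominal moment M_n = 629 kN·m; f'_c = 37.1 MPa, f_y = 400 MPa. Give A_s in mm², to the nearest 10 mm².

With M_n = 0.85 f'_c a b (d − a/2), solve the quadratic for a:
a = d − √(d² − 2M_n/(0.85 f'_c b)) = 660 − √(660² − 2 × 629×10⁶/(0.85 × 37.1 × 440)) = 72.69 mm.
A_s = 0.85 f'_c a b / f_y = 0.85 × 37.1 × 72.69 × 440 / 400 = 2521.5 mm².

A_s ≈ 2520 mm²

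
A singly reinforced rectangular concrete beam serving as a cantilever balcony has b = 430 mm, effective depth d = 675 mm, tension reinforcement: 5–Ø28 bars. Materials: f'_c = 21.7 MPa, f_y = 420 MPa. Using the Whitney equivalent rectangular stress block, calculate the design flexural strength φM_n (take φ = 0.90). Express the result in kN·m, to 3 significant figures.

φM_n ≈ 691 kN·m

A_s = 5 × 616 = 3080 mm².
T = A_s f_y = 3080 × 420 = 1293600 N = 1293.6 kN.
From C = T: a = T/(0.85 f'_c b) = 1293600/(0.85 × 21.7 × 430) = 163.10 mm.
M_n = T(d − a/2) = 1293.6 kN × (675 − 81.55) mm = 767.69 kN·m.
φM_n = 0.90 × 767.69 = 690.92 kN·m.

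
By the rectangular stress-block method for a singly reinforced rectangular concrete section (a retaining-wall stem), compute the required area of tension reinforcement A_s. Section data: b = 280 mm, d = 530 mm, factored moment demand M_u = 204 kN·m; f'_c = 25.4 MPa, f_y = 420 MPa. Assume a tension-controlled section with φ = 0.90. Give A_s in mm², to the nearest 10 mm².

A_s ≈ 1100 mm²

M_n = M_u/φ = 204/0.90 = 226.667 kN·m.
With M_n = 0.85 f'_c a b (d − a/2), solve the quadratic for a:
a = d − √(d² − 2M_n/(0.85 f'_c b)) = 530 − √(530² − 2 × 226.667×10⁶/(0.85 × 25.4 × 280)) = 76.23 mm.
A_s = 0.85 f'_c a b / f_y = 0.85 × 25.4 × 76.23 × 280 / 420 = 1097.2 mm².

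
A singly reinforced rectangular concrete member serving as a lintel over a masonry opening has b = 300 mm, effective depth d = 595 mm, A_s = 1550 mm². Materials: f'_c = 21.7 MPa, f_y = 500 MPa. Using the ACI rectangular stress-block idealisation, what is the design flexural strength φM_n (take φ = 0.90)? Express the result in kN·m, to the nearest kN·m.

T = A_s f_y = 1550 × 500 = 775000 N = 775 kN.
From C = T: a = T/(0.85 f'_c b) = 775000/(0.85 × 21.7 × 300) = 140.06 mm.
M_n = T(d − a/2) = 775 kN × (595 − 70.03) mm = 406.85 kN·m.
φM_n = 0.90 × 406.85 = 366.17 kN·m.

φM_n ≈ 366 kN·m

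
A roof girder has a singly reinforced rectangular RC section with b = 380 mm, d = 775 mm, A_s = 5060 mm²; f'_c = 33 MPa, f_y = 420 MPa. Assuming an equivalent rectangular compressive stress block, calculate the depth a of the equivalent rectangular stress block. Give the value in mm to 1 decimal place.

a ≈ 199.4 mm

T = A_s f_y = 5060 × 420 = 2125200 N = 2125.2 kN.
Setting C = 0.85 f'_c a b equal to T: a = 2125200/(0.85 × 33 × 380) = 199.4 mm.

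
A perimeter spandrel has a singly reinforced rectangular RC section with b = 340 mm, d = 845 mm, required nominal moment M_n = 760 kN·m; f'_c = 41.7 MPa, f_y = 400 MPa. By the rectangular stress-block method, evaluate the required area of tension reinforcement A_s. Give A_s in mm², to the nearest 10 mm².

With M_n = 0.85 f'_c a b (d − a/2), solve the quadratic for a:
a = d − √(d² − 2M_n/(0.85 f'_c b)) = 845 − √(845² − 2 × 760×10⁶/(0.85 × 41.7 × 340)) = 78.26 mm.
A_s = 0.85 f'_c a b / f_y = 0.85 × 41.7 × 78.26 × 340 / 400 = 2357.8 mm².

A_s ≈ 2360 mm²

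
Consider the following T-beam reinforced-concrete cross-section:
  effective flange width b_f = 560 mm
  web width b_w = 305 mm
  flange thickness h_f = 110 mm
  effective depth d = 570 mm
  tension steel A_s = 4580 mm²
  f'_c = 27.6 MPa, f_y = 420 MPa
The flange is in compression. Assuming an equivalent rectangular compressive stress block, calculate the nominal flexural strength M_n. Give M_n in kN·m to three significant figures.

M_n ≈ 948 kN·m

Tension: T = A_s f_y = 4580 × 420 = 1923600 N.
Try a within the flange: a = T/(0.85 f'_c b_f) = 1923600/(0.85 × 27.6 × 560) = 146.42 mm.
a = 146.42 > h_f = 110 mm: the block extends into the web. Split into flange-overhang and web parts.
C_f = 0.85 f'_c (b_f − b_w) h_f = 0.85 × 27.6 × (560 − 305) × 110 = 658053 N.
Remaining web compression depth: a_w = (T − C_f)/(0.85 f'_c b_w) = (1923600 − 658053)/(0.85 × 27.6 × 305) = 176.87 mm.
M_n = C_f(d − h_f/2) + (T − C_f)(d − a_w/2) = 658053 × (570 − 55) + 1265547 × (570 − 88.435) = 338.90 + 609.44 = 948.34 × 10⁶ N·mm.
M_n = 948.34 kN·m.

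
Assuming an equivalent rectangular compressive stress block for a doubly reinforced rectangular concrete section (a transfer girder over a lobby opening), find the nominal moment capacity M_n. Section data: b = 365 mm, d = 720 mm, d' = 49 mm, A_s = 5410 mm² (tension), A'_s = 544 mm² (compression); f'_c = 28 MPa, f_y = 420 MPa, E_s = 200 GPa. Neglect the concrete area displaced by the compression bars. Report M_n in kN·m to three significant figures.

M_n ≈ 1380 kN·m

Assume both tension and compression steel yield.
Net tension couple steel: A_s − A'_s = 4866 mm².
a = (A_s − A'_s) f_y / (0.85 f'_c b) = 2043720/(0.85 × 28 × 365) = 235.26 mm.
c = a/β₁ = 235.26/0.85 = 276.78 mm; ε'_s = 0.003(c − d')/c = 0.0025 ≥ f_y/E_s = 0.0021, so compression steel does yield.
M_n = (A_s − A'_s) f_y (d − a/2) + A'_s f_y (d − d') = [2043720 × (720 − 117.63) + 228480 × (720 − 49)] × 10⁻⁶ = 1231.08 + 153.31 = 1384.39 kN·m.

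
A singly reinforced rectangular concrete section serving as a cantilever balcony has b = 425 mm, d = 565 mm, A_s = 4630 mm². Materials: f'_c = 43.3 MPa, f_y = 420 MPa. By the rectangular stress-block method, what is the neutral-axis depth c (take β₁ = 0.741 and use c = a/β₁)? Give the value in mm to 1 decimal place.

T = A_s f_y = 4630 × 420 = 1944600 N = 1944.6 kN.
Setting C = 0.85 f'_c a b equal to T: a = 1944600/(0.85 × 43.3 × 425) = 124.318 mm.
With β₁ = 0.741, c = a/β₁ = 124.318/0.741 = 167.8 mm.

c ≈ 167.8 mm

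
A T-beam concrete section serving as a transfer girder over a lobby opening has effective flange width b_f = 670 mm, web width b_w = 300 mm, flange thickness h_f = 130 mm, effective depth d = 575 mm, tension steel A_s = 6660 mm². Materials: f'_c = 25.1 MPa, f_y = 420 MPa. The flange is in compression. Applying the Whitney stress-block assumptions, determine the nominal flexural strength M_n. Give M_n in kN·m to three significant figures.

M_n ≈ 1300 kN·m

Tension: T = A_s f_y = 6660 × 420 = 2797200 N.
Try a within the flange: a = T/(0.85 f'_c b_f) = 2797200/(0.85 × 25.1 × 670) = 195.68 mm.
a = 195.68 > h_f = 130 mm: the block extends into the web. Split into flange-overhang and web parts.
C_f = 0.85 f'_c (b_f − b_w) h_f = 0.85 × 25.1 × (670 − 300) × 130 = 1026214 N.
Remaining web compression depth: a_w = (T − C_f)/(0.85 f'_c b_w) = (2797200 − 1026214)/(0.85 × 25.1 × 300) = 276.69 mm.
M_n = C_f(d − h_f/2) + (T − C_f)(d − a_w/2) = 1026214 × (575 − 65) + 1770986 × (575 − 138.345) = 523.37 + 773.31 = 1296.68 × 10⁶ N·mm.
M_n = 1296.68 kN·m.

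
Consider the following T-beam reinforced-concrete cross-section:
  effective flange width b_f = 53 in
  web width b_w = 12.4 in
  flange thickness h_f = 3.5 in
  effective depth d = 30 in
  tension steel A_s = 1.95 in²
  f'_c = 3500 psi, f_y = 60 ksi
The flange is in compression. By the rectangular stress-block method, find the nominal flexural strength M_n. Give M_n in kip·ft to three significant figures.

M_n ≈ 289 kip·ft

Tension: T = A_s f_y = 1.95 × 60 = 117 kips.
Try a within the flange: a = T/(0.85 f'_c b_f) = 117/(0.85 × 3.5 × 53) = 0.742 in.
Since a = 0.742 ≤ h_f = 3.5 in, the stress block lies entirely in the flange; analyse as a rectangular beam of width b_f.
M_n = T(d − a/2) = 117 × (30 − 0.371) = 3466.6 kip·in.
M_n = 3466.6/12 = 288.88 kip·ft.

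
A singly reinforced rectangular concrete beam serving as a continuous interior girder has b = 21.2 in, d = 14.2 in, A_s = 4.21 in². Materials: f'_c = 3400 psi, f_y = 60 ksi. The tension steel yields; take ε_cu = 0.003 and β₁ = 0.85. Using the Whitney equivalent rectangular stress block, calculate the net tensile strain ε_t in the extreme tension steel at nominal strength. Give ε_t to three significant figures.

ε_t ≈ 0.00578

a = A_s f_y/(0.85 f'_c b) = 4.123 in.
β₁ = 0.85, so c = a/β₁ = 4.123/0.85 = 4.851 in.
From the linear strain diagram with ε_cu = 0.003: ε_t = 0.003 (d − c)/c = 0.003 × (14.2 − 4.851)/4.851 = 0.00578.
Since ε_t ≥ 0.005, the section is tension-controlled.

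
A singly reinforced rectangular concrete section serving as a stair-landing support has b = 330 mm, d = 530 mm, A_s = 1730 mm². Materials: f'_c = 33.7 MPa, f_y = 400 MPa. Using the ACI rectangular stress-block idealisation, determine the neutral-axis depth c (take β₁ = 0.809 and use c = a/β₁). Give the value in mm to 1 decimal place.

c ≈ 90.5 mm

T = A_s f_y = 1730 × 400 = 692000 N = 692 kN.
Setting C = 0.85 f'_c a b equal to T: a = 692000/(0.85 × 33.7 × 330) = 73.205 mm.
With β₁ = 0.809, c = a/β₁ = 73.205/0.809 = 90.5 mm.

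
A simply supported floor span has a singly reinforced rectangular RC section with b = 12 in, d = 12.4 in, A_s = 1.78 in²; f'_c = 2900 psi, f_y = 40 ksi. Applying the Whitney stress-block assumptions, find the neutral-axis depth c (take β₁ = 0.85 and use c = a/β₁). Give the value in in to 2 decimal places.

T = A_s f_y = 1.78 × 40 = 71.2 kips.
a = T/(0.85 f'_c b) = 71.2/(0.85 × 2.9 × 12) = 2.4070 in.
With β₁ = 0.85, c = a/β₁ = 2.4070/0.85 = 2.83 in.

c ≈ 2.83 in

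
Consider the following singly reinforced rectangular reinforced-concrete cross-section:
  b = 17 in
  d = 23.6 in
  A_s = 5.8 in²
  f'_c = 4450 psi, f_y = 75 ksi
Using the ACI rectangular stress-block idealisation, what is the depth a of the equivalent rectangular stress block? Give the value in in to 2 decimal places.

T = A_s f_y = 5.8 × 75 = 435 kips.
a = T/(0.85 f'_c b) = 435/(0.85 × 4.45 × 17) = 6.76 in.

a ≈ 6.76 in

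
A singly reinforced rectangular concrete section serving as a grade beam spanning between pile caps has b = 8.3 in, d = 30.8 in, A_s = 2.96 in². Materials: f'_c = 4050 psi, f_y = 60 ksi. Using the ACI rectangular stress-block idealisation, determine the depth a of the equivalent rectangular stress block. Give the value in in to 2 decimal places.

a ≈ 6.22 in

T = A_s f_y = 2.96 × 60 = 177.6 kips.
a = T/(0.85 f'_c b) = 177.6/(0.85 × 4.05 × 8.3) = 6.22 in.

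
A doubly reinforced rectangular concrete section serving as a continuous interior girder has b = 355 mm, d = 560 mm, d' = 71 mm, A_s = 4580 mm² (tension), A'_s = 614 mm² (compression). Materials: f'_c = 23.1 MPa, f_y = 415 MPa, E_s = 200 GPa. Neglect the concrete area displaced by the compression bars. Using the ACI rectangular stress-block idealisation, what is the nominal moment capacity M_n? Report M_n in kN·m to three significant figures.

M_n ≈ 852 kN·m

Assume both tension and compression steel yield.
Net tension couple steel: A_s − A'_s = 3966 mm².
a = (A_s − A'_s) f_y / (0.85 f'_c b) = 1645890/(0.85 × 23.1 × 355) = 236.12 mm.
c = a/β₁ = 236.12/0.85 = 277.79 mm; ε'_s = 0.003(c − d')/c = 0.0022 ≥ f_y/E_s = 0.0021, so compression steel does yield.
M_n = (A_s − A'_s) f_y (d − a/2) + A'_s f_y (d − d') = [1645890 × (560 − 118.06) + 254810 × (560 − 71)] × 10⁻⁶ = 727.38 + 124.60 = 851.98 kN·m.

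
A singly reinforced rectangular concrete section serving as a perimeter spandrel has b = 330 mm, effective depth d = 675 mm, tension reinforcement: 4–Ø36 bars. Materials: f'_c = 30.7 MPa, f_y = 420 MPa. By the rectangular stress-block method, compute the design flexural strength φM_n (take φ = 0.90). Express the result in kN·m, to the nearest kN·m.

A_s = 4 × 1018 = 4072 mm².
T = A_s f_y = 4072 × 420 = 1710240 N = 1710.24 kN.
From C = T: a = T/(0.85 f'_c b) = 1710240/(0.85 × 30.7 × 330) = 198.60 mm.
M_n = T(d − a/2) = 1710.24 kN × (675 − 99.3) mm = 984.59 kN·m.
φM_n = 0.90 × 984.59 = 886.13 kN·m.

φM_n ≈ 886 kN·m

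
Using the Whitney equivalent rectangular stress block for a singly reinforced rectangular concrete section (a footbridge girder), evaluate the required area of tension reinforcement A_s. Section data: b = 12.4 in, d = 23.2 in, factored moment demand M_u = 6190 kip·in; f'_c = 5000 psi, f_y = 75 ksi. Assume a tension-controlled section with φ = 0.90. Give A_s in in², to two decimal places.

M_n = M_u/φ = 6190/0.90 = 6877.78 kip·in.
From M_n = 0.85 f'_c a b (d − a/2):
a = d − √(d² − 2M_n/(0.85 f'_c b)) = 23.2 − √(23.2² − 2 × 6877.78/(0.85 × 5 × 12.4)) = 6.550 in.
A_s = 0.85 f'_c a b / f_y = 0.85 × 5 × 6.550 × 12.4 / 75 = 4.602 in².

A_s ≈ 4.60 in²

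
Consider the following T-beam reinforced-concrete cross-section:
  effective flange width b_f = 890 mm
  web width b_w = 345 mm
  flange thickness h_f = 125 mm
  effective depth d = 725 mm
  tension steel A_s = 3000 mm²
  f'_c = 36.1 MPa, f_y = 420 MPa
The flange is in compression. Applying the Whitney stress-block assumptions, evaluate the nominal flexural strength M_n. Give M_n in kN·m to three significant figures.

Tension: T = A_s f_y = 3000 × 420 = 1260000 N.
Try a within the flange: a = T/(0.85 f'_c b_f) = 1260000/(0.85 × 36.1 × 890) = 46.14 mm.
Since a = 46.14 ≤ h_f = 125 mm, the stress block lies entirely in the flange; analyse as a rectangular beam of width b_f.
M_n = T(d − a/2) = 1260000 × (725 − 23.07) = 884.43 × 10⁶ N·mm.
M_n = 884.43 kN·m.

M_n ≈ 884 kN·m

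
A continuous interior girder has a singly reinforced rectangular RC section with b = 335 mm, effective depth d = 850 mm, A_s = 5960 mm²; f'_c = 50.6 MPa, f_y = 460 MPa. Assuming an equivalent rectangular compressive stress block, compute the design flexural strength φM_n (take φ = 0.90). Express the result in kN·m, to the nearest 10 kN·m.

T = A_s f_y = 5960 × 460 = 2741600 N = 2741.6 kN.
From C = T: a = T/(0.85 f'_c b) = 2741600/(0.85 × 50.6 × 335) = 190.28 mm.
M_n = T(d − a/2) = 2741.6 kN × (850 − 95.14) mm = 2069.52 kN·m.
φM_n = 0.90 × 2069.52 = 1862.57 kN·m.

φM_n ≈ 1860 kN·m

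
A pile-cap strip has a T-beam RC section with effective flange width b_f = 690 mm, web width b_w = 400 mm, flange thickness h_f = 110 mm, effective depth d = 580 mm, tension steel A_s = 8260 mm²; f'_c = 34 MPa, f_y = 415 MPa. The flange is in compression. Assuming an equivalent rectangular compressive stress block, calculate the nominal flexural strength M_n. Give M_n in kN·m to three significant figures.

Tension: T = A_s f_y = 8260 × 415 = 3427900 N.
Try a within the flange: a = T/(0.85 f'_c b_f) = 3427900/(0.85 × 34 × 690) = 171.90 mm.
a = 171.90 > h_f = 110 mm: the block extends into the web. Split into flange-overhang and web parts.
C_f = 0.85 f'_c (b_f − b_w) h_f = 0.85 × 34 × (690 − 400) × 110 = 921910 N.
Remaining web compression depth: a_w = (T − C_f)/(0.85 f'_c b_w) = (3427900 − 921910)/(0.85 × 34 × 400) = 216.78 mm.
M_n = C_f(d − h_f/2) + (T − C_f)(d − a_w/2) = 921910 × (580 − 55) + 2505990 × (580 − 108.39) = 484.00 + 1181.85 = 1665.85 × 10⁶ N·mm.
M_n = 1665.85 kN·m.

M_n ≈ 1670 kN·m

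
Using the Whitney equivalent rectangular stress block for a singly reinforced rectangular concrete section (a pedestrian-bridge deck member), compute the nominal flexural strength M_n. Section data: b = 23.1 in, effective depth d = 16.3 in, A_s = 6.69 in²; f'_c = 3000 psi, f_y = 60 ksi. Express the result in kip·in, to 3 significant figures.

M_n ≈ 5180 kip·in

T = A_s f_y = 6.69 × 60 = 401.4 kips.
a = T/(0.85 f'_c b) = 401.4/(0.85 × 3 × 23.1) = 6.814 in.
M_n = T(d − a/2) = 401.4 × (16.3 − 3.407) = 5175.3 kip·in.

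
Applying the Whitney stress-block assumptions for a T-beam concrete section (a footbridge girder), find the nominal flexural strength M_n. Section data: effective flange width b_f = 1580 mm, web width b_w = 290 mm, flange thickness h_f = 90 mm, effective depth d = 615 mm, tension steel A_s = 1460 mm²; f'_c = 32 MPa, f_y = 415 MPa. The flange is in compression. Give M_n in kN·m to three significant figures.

Tension: T = A_s f_y = 1460 × 415 = 605900 N.
Try a within the flange: a = T/(0.85 f'_c b_f) = 605900/(0.85 × 32 × 1580) = 14.10 mm.
Since a = 14.10 ≤ h_f = 90 mm, the stress block lies entirely in the flange; analyse as a rectangular beam of width b_f.
M_n = T(d − a/2) = 605900 × (615 − 7.05) = 368.36 × 10⁶ N·mm.
M_n = 368.36 kN·m.

M_n ≈ 368 kN·m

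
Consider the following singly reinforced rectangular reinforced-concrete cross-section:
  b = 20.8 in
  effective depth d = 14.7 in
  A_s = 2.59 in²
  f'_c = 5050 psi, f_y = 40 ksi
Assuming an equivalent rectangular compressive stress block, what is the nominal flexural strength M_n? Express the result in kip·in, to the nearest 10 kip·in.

T = A_s f_y = 2.59 × 40 = 103.6 kips.
a = T/(0.85 f'_c b) = 103.6/(0.85 × 5.05 × 20.8) = 1.160 in.
M_n = T(d − a/2) = 103.6 × (14.7 − 0.58) = 1462.8 kip·in.

M_n ≈ 1460 kip·in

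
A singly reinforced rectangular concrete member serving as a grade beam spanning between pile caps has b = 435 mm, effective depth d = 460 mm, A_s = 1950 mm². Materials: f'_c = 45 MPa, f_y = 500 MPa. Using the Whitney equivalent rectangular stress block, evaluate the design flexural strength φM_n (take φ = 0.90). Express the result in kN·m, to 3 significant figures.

T = A_s f_y = 1950 × 500 = 975000 N = 975 kN.
From C = T: a = T/(0.85 f'_c b) = 975000/(0.85 × 45 × 435) = 58.60 mm.
M_n = T(d − a/2) = 975 kN × (460 − 29.3) mm = 419.93 kN·m.
φM_n = 0.90 × 419.93 = 377.94 kN·m.

φM_n ≈ 378 kN·m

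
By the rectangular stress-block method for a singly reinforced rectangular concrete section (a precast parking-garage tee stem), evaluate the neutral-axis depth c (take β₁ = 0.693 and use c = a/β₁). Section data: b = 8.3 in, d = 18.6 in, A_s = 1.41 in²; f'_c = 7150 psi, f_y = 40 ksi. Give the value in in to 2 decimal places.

T = A_s f_y = 1.41 × 40 = 56.4 kips.
a = T/(0.85 f'_c b) = 56.4/(0.85 × 7.15 × 8.3) = 1.1181 in.
With β₁ = 0.693, c = a/β₁ = 1.1181/0.693 = 1.61 in.

c ≈ 1.61 in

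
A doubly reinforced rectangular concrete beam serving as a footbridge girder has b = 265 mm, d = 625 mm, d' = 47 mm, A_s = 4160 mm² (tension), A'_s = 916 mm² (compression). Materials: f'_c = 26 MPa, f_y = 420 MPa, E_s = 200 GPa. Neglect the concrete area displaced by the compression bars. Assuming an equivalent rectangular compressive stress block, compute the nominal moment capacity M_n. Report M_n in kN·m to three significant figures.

M_n ≈ 915 kN·m

Assume both tension and compression steel yield.
Net tension couple steel: A_s − A'_s = 3244 mm².
a = (A_s − A'_s) f_y / (0.85 f'_c b) = 1362480/(0.85 × 26 × 265) = 232.64 mm.
c = a/β₁ = 232.64/0.85 = 273.69 mm; ε'_s = 0.003(c − d')/c = 0.0025 ≥ f_y/E_s = 0.0021, so compression steel does yield.
M_n = (A_s − A'_s) f_y (d − a/2) + A'_s f_y (d − d') = [1362480 × (625 − 116.32) + 384720 × (625 − 47)] × 10⁻⁶ = 693.07 + 222.37 = 915.44 kN·m.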